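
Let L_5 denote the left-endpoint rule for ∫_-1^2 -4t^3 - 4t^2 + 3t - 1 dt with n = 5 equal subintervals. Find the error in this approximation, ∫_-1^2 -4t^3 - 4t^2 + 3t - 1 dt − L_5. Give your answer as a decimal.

Exact integral: ∫_-1^2 f(t) dt = -25.5.
L_5 = -15.6.
Error = -25.5 − (-15.6) = -9.9.

-9.9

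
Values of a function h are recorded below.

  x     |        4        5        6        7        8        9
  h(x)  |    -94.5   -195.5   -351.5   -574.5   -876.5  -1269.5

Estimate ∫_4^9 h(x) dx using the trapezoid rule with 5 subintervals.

-2680

Δx = 1.
T_5 = (1/2)·[(-94.5) + 2·(-195.5) + 2·(-351.5) + 2·(-574.5) + 2·(-876.5) + (-1269.5)] = -2680.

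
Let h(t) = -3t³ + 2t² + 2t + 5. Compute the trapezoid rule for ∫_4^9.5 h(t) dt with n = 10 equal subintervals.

Δt = (9.5 − 4)/10 = 0.55.
h(4) = -147, h(4.55) = -227.084125, h(5.1) = -330.733, h(5.65) = -460.941375, h(6.2) = -620.704, h(6.75) = -813.015625, h(7.3) = -1040.871, h(7.85) = -1307.264875, h(8.4) = -1615.192, h(8.95) = -1967.647125, h(9.5) = -2367.625.
T_10 = (Δt/2)·[h(t_0) + 2h(t_1) + ... + 2h(t_{9}) + h(t_10)].
Sum = -5302.42109375.

-5302.42109375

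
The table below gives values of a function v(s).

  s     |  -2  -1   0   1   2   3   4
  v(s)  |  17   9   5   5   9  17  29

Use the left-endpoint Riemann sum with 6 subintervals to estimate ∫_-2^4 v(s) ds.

62

Δs = 1.
Sum = 1·[17 + 9 + 5 + 5 + 9 + 17] = 62.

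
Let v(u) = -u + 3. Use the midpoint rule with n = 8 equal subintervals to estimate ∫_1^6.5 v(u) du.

Δu = (6.5 − 1)/8 = 0.6875.
Midpoints: 1.34375, 2.03125, 2.71875, 3.40625, 4.09375, 4.78125, 5.46875, 6.15625.
v(1.34375) = 1.65625, v(2.03125) = 0.96875, v(2.71875) = 0.28125, v(3.40625) = -0.40625, v(4.09375) = -1.09375, v(4.78125) = -1.78125, v(5.46875) = -2.46875, v(6.15625) = -3.15625.
Sum = Δu · [v(1.34375) + v(2.03125) + v(2.71875) + ...].
Sum = -4.125.

-4.125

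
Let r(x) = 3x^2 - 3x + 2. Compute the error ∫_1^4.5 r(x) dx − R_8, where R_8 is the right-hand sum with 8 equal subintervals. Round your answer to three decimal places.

-10.671

Exact integral: ∫_1^4.5 r(x) dx = 68.25.
R_8 ≈ 78.92090.
Error ≈ 68.25 − 78.92090 ≈ -10.671.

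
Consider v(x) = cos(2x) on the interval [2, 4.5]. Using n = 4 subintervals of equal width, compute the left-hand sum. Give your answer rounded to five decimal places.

Δx = (4.5 − 2)/4 = 0.625.
Left endpoints: 2, 2.625, 3.25, 3.875.
v(2) ≈ -0.65364, v(2.625) ≈ 0.51209, v(3.25) ≈ 0.97659, v(3.875) ≈ 0.10379.
Sum = Δx · [v(2) + v(2.625) + v(3.25) + v(3.875)].
Sum ≈ 0.58676.

0.58676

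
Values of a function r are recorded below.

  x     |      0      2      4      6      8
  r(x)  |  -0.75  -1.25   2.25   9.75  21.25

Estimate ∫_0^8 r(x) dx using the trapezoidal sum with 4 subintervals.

Δx = 2.
T_4 = (2/2)·[(-0.75) + 2·(-1.25) + 2·2.25 + 2·9.75 + 21.25] = 42.

42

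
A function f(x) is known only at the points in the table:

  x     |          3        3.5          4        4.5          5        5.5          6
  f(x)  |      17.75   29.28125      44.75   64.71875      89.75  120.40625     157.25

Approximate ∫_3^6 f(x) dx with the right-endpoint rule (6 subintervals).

Δx = 0.5.
Sum = 0.5·[29.28125 + 44.75 + 64.71875 + 89.75 + 120.40625 + 157.25] = 253.078125.

253.078125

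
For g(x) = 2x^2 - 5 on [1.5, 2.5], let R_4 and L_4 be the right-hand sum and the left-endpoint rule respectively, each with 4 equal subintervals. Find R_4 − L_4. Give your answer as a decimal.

2

R_4 = 4.1875.
L_4 = 2.1875.
R_4 − L_4 = 2.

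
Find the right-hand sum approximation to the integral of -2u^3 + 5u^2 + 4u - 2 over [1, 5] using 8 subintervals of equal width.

-95.5

Δu = (5 − 1)/8 = 0.5.
Right endpoints: 1.5, 2, 2.5, 3, 3.5, 4, 4.5, 5.
f(1.5) = 8.5, f(2) = 10, f(2.5) = 8, f(3) = 1, f(3.5) = -12.5, f(4) = -34, f(4.5) = -65, f(5) = -107.
Sum = Δu · [f(1.5) + f(2) + f(2.5) + ...].
Sum = -95.5.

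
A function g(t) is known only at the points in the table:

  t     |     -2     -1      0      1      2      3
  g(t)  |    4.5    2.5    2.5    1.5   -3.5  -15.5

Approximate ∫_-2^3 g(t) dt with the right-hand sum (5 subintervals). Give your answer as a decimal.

-12.5

Δt = 1.
Sum = 1·[2.5 + 2.5 + 1.5 + (-3.5) + (-15.5)] = -12.5.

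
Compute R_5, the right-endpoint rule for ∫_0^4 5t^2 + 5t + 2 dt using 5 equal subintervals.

Δt = (4 − 0)/5 = 0.8.
Right endpoints: 0.8, 1.6, 2.4, 3.2, 4.
f(0.8) = 9.2, f(1.6) = 22.8, f(2.4) = 42.8, f(3.2) = 69.2, f(4) = 102.
Sum = Δt · [f(0.8) + f(1.6) + f(2.4) + f(3.2) + f(4)].
Sum = 196.8.

196.8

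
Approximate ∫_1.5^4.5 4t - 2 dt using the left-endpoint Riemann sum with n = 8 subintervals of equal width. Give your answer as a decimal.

Δt = (4.5 − 1.5)/8 = 0.375.
Left endpoints: 1.5, 1.875, 2.25, 2.625, 3, 3.375, 3.75, 4.125.
f(1.5) = 4, f(1.875) = 5.5, f(2.25) = 7, f(2.625) = 8.5, f(3) = 10, f(3.375) = 11.5, f(3.75) = 13, f(4.125) = 14.5.
Sum = Δt · [f(1.5) + f(1.875) + f(2.25) + ...].
Sum = 27.75.

27.75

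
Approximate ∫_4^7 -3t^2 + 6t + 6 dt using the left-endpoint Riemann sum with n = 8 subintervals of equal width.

Δt = (7 − 4)/8 = 0.375.
Left endpoints: 4, 4.375, 4.75, 5.125, 5.5, 5.875, 6.25, 6.625.
f(4) = -18, f(4.375) = -25.171875, f(4.75) = -33.1875, f(5.125) = -42.046875, f(5.5) = -51.75, f(5.875) = -62.296875, f(6.25) = -73.6875, f(6.625) = -85.921875.
Sum = Δt · [f(4) + f(4.375) + f(4.75) + ...].
Sum = -147.0234375.

-147.0234375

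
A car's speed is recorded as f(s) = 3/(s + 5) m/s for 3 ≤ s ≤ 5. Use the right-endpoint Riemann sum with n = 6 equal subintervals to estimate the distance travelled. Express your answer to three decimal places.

0.657

Δs = (5 − 3)/6 = 1/3.
Right endpoints: 10/3, 11/3, 4, 13/3, 14/3, 5.
f(10/3) = 0.36, f(11/3) = 9/26, f(4) = 1/3, f(13/3) = 9/28, f(14/3) = 9/29, f(5) = 0.3.
Sum = Δs · [f(10/3) + f(11/3) + f(4) + ...].
Sum ≈ 0.657.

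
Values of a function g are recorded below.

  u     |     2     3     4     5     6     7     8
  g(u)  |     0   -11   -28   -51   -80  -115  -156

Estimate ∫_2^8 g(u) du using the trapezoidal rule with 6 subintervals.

Δu = 1.
T_6 = (1/2)·[0 + 2·(-11) + 2·(-28) + 2·(-51) + 2·(-80) + 2·(-115) + (-156)] = -363.

-363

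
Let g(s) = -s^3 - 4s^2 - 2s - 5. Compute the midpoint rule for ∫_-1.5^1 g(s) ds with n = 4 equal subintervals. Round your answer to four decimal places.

-15.8032

Δs = (1 − (-1.5))/4 = 0.625.
Midpoints: -1.1875, -0.5625, 0.0625, 0.6875.
g(-1.1875) = -26997/4096, g(-0.5625) = -20327/4096, g(0.0625) = -21057/4096, g(0.6875) = -35187/4096.
Sum = Δs · [g(-1.1875) + g(-0.5625) + g(0.0625) + g(0.6875)].
Sum ≈ -15.8032.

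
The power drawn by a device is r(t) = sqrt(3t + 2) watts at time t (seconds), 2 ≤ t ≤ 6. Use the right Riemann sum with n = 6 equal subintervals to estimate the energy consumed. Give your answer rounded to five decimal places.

Δt = (6 − 2)/6 = 2/3.
Right endpoints: 8/3, 10/3, 4, 14/3, 16/3, 6.
r(8/3) ≈ 3.16228, r(10/3) ≈ 3.46410, r(4) ≈ 3.74166, r(14/3) ≈ 4.00000, r(16/3) ≈ 4.24264, r(6) ≈ 4.47214.
Sum = Δt · [r(8/3) + r(10/3) + r(4) + ...].
Sum ≈ 15.38854.

15.38854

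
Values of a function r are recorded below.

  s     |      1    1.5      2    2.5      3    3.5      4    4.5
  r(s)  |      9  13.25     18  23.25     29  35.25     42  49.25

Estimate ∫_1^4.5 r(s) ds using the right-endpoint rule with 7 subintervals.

105

Δs = 0.5.
Sum = 0.5·[13.25 + 18 + 23.25 + 29 + 35.25 + 42 + 49.25] = 105.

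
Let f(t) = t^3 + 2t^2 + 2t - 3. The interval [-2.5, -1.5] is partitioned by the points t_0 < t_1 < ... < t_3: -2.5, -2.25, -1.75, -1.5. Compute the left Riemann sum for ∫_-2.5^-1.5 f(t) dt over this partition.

Subinterval widths: 0.25, 0.5, 0.25.
Left endpoints: -2.5, -2.25, -1.75.
f(-2.5) = -11.125, f(-2.25) = -8.765625, f(-1.75) = -5.734375.
Sum = Σ Δt_i · f(t_i).
Sum = -8.59765625.

-8.59765625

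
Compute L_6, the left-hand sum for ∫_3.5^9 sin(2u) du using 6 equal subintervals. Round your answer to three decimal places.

Δu = (9 − 3.5)/6 = 11/12.
Left endpoints: 3.5, 53/12, 16/3, 6.25, 43/6, 97/12.
f(3.5) ≈ 0.657, f(53/12) ≈ 0.558, f(16/3) ≈ -0.946, f(6.25) ≈ -0.066, f(43/6) ≈ 0.981, f(97/12) ≈ -0.443.
Sum = Δu · [f(3.5) + f(53/12) + f(16/3) + ...].
Sum ≈ 0.678.

0.678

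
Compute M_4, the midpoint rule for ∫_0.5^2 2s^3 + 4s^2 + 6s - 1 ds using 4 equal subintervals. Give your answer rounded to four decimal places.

28.0166

Δs = (2 − 0.5)/4 = 0.375.
Midpoints: 0.6875, 1.0625, 1.4375, 1.8125.
f(0.6875) = 11603/2048, f(1.0625) = 25169/2048, f(1.4375) = 44711/2048, f(1.8125) = 71525/2048.
Sum = Δs · [f(0.6875) + f(1.0625) + f(1.4375) + f(1.8125)].
Sum ≈ 28.0166.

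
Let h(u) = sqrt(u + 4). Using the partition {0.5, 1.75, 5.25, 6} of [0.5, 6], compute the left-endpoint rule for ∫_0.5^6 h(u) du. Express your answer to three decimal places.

13.325

Subinterval widths: 1.25, 3.5, 0.75.
Left endpoints: 0.5, 1.75, 5.25.
h(0.5) ≈ 2.121, h(1.75) ≈ 2.398, h(5.25) ≈ 3.041.
Sum = Σ Δu_i · h(u_i).
Sum ≈ 13.325.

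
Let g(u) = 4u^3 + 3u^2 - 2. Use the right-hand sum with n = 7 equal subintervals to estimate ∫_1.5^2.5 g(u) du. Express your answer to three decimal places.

Δu = (2.5 − 1.5)/7 = 1/7.
Right endpoints: 23/14, 25/14, 27/14, 29/14, 31/14, 33/14, 2.5.
g(23/14) = 32699/1372, g(25/14) = 41631/1372, g(27/14) = 51931/1372, g(29/14) = 63695/1372, g(31/14) = 77019/1372, g(33/14) = 91999/1372, g(2.5) = 79.25.
Sum = Δu · [g(23/14) + g(25/14) + g(27/14) + ...].
Sum ≈ 48.699.

48.699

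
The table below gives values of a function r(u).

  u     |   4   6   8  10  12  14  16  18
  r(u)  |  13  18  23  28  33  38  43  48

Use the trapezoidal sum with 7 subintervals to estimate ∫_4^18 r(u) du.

Δu = 2.
T_7 = (2/2)·[13 + 2·18 + 2·23 + 2·28 + 2·33 + 2·38 + 2·43 + 48] = 427.

427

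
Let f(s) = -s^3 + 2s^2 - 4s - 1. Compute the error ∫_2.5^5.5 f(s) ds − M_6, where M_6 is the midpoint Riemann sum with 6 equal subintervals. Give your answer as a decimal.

Exact integral: ∫_2.5^5.5 f(s) ds = -169.5.
M_6 = -168.875.
Error = -169.5 − (-168.875) = -0.625.

-0.625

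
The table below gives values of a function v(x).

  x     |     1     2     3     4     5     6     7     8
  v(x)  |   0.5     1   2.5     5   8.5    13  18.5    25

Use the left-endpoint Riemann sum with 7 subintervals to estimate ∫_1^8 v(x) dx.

49

Δx = 1.
Sum = 1·[0.5 + 1 + 2.5 + 5 + 8.5 + 13 + 18.5] = 49.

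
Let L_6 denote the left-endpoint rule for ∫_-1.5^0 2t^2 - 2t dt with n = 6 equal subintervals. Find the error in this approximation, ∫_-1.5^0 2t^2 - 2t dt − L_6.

-0.96875

Exact integral: ∫_-1.5^0 f(t) dt = 4.5.
L_6 = 5.46875.
Error = 4.5 − 5.46875 = -0.96875.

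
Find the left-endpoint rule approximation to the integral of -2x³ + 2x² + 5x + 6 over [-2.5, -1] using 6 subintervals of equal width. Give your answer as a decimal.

28.8828125

Δx = (-1 − (-2.5))/6 = 0.25.
Left endpoints: -2.5, -2.25, -2, -1.75, -1.5, -1.25.
f(-2.5) = 37.25, f(-2.25) = 27.65625, f(-2) = 20, f(-1.75) = 14.09375, f(-1.5) = 9.75, f(-1.25) = 6.78125.
Sum = Δx · [f(-2.5) + f(-2.25) + f(-2) + ...].
Sum = 28.8828125.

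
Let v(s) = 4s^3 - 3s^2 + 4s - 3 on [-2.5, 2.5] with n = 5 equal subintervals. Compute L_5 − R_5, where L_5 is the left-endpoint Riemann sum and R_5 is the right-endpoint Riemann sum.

L_5 = -121.25.
R_5 = 23.75.
L_5 − R_5 = -145.

-145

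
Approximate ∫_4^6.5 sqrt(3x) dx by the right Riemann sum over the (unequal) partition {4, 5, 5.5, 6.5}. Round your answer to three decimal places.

Subinterval widths: 1, 0.5, 1.
Right endpoints: 5, 5.5, 6.5.
f(5) ≈ 3.873, f(5.5) ≈ 4.062, f(6.5) ≈ 4.416.
Sum = Σ Δx_i · f(x_i).
Sum ≈ 10.320.

10.320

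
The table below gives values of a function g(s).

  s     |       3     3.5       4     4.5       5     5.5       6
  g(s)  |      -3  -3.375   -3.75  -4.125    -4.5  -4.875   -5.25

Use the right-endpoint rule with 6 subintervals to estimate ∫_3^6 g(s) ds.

-12.9375

Δs = 0.5.
Sum = 0.5·[(-3.375) + (-3.75) + (-4.125) + (-4.5) + (-4.875) + (-5.25)] = -12.9375.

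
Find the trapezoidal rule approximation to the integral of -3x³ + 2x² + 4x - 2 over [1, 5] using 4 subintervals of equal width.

Δx = (5 − 1)/4 = 1.
f(1) = 1, f(2) = -10, f(3) = -53, f(4) = -146, f(5) = -307.
T_4 = (Δx/2)·[f(x_0) + 2f(x_1) + 2f(x_2) + 2f(x_3) + f(x_4)].
Sum = -362.

-362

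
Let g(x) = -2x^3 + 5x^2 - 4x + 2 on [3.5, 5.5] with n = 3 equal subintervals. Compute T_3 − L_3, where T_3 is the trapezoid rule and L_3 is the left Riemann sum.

-55

T_3 ≈ -211.9259259.
L_3 ≈ -156.9259259.
T_3 − L_3 = -55.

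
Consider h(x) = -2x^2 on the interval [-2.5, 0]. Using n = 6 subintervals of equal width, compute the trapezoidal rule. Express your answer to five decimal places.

Δx = (0 − (-2.5))/6 = 5/12.
h(-2.5) = -12.5, h(-25/12) = -625/72, h(-5/3) = -50/9, h(-1.25) = -3.125, h(-5/6) = -25/18, h(-5/12) = -25/72, h(0) = 0.
T_6 = (Δx/2)·[h(x_0) + 2h(x_1) + ... + 2h(x_{5}) + h(x_6)].
Sum ≈ -10.56134.

-10.56134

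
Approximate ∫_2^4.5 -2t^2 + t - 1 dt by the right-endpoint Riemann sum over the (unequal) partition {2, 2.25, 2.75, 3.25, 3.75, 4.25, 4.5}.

-56.71875

Subinterval widths: 0.25, 0.5, 0.5, 0.5, 0.5, 0.25.
Right endpoints: 2.25, 2.75, 3.25, 3.75, 4.25, 4.5.
f(2.25) = -8.875, f(2.75) = -13.375, f(3.25) = -18.875, f(3.75) = -25.375, f(4.25) = -32.875, f(4.5) = -37.
Sum = Σ Δt_i · f(t_i).
Sum = -56.71875.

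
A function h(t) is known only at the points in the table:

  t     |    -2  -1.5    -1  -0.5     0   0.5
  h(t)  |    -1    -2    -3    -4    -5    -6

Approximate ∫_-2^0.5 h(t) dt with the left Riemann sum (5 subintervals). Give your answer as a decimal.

-7.5

Δt = 0.5.
Sum = 0.5·[(-1) + (-2) + (-3) + (-4) + (-5)] = -7.5.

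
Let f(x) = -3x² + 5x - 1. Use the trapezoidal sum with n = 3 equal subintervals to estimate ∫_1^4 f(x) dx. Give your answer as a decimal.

Δx = (4 − 1)/3 = 1.
f(1) = 1, f(2) = -3, f(3) = -13, f(4) = -29.
T_3 = (Δx/2)·[f(x_0) + 2f(x_1) + 2f(x_2) + f(x_3)].
Sum = -30.

-30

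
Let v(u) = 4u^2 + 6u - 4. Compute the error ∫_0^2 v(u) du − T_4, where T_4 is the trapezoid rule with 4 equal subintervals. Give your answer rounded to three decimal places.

Exact integral: ∫_0^2 v(u) du ≈ 14.66667.
T_4 = 15.
Error ≈ 14.66667 − 15 ≈ -0.333.

-0.333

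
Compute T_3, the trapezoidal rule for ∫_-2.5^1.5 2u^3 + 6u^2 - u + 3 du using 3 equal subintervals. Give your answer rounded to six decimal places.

38.555556

Δu = (1.5 − (-2.5))/3 = 4/3.
f(-2.5) = 11.75, f(-7/6) = 989/108, f(1/6) = 325/108, f(1.5) = 21.75.
T_3 = (Δu/2)·[f(u_0) + 2f(u_1) + 2f(u_2) + f(u_3)].
Sum ≈ 38.555556.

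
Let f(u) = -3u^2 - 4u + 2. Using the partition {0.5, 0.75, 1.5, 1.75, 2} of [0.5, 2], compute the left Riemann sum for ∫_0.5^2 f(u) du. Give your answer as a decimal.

Subinterval widths: 0.25, 0.75, 0.25, 0.25.
Left endpoints: 0.5, 0.75, 1.5, 1.75.
f(0.5) = -0.75, f(0.75) = -2.6875, f(1.5) = -10.75, f(1.75) = -14.1875.
Sum = Σ Δu_i · f(u_i).
Sum = -8.4375.

-8.4375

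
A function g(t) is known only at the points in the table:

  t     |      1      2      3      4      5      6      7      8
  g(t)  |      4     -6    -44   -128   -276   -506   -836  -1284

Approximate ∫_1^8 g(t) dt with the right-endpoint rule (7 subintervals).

Δt = 1.
Sum = 1·[(-6) + (-44) + (-128) + (-276) + (-506) + (-836) + (-1284)] = -3080.

-3080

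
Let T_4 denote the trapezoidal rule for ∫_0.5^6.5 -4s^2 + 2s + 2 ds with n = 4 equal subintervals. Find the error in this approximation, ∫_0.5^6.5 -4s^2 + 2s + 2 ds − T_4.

9

Exact integral: ∫_0.5^6.5 f(s) ds = -312.
T_4 = -321.
Error = -312 − (-321) = 9.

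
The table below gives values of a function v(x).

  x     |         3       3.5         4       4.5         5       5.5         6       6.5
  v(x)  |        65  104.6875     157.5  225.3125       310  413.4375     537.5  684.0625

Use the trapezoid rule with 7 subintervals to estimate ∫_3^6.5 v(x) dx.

1061.484375

Δx = 0.5.
T_7 = (0.5/2)·[65 + 2·104.6875 + 2·157.5 + 2·225.3125 + 2·310 + 2·413.4375 + 2·537.5 + 684.0625] = 1061.484375.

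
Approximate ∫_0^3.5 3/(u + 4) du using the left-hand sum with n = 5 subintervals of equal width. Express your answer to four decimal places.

2.0138

Δu = (3.5 − 0)/5 = 0.7.
Left endpoints: 0, 0.7, 1.4, 2.1, 2.8.
f(0) = 0.75, f(0.7) = 30/47, f(1.4) = 5/9, f(2.1) = 30/61, f(2.8) = 15/34.
Sum = Δu · [f(0) + f(0.7) + f(1.4) + f(2.1) + f(2.8)].
Sum ≈ 2.0138.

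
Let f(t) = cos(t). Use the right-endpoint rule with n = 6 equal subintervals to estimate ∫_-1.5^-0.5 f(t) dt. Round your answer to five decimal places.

Δt = (-0.5 − (-1.5))/6 = 1/6.
Right endpoints: -4/3, -7/6, -1, -5/6, -2/3, -0.5.
f(-4/3) ≈ 0.23524, f(-7/6) ≈ 0.39322, f(-1) ≈ 0.54030, f(-5/6) ≈ 0.67241, f(-2/3) ≈ 0.78589, f(-0.5) ≈ 0.87758.
Sum = Δt · [f(-4/3) + f(-7/6) + f(-1) + ...].
Sum ≈ 0.58411.

0.58411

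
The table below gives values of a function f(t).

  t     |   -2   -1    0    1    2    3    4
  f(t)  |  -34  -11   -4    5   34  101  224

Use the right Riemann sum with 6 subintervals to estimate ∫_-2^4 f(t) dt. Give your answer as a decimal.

349

Δt = 1.
Sum = 1·[(-11) + (-4) + 5 + 34 + 101 + 224] = 349.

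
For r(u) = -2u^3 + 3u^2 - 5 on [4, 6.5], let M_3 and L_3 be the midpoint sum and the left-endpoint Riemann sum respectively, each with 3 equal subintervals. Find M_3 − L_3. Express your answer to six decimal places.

M_3 ≈ -562.28298611.
L_3 ≈ -431.94444444.
M_3 − L_3 ≈ -130.338542.

-130.338542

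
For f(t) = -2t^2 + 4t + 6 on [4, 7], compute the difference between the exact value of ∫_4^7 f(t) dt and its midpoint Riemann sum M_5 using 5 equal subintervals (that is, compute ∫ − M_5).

-0.18

Exact integral: ∫_4^7 f(t) dt = -102.
M_5 = -101.82.
Error = -102 − (-101.82) = -0.18.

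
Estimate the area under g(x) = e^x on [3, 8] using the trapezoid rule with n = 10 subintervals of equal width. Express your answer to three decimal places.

3022.302

Δx = (8 − 3)/10 = 0.5.
g(3) ≈ 20.086, g(3.5) ≈ 33.115, g(4) ≈ 54.598, g(4.5) ≈ 90.017, g(5) ≈ 148.413, g(5.5) ≈ 244.692, g(6) ≈ 403.429, g(6.5) ≈ 665.142, g(7) ≈ 1096.633, g(7.5) ≈ 1808.042, g(8) ≈ 2980.958.
T_10 = (Δx/2)·[g(x_0) + 2g(x_1) + ... + 2g(x_{9}) + g(x_10)].
Sum ≈ 3022.302.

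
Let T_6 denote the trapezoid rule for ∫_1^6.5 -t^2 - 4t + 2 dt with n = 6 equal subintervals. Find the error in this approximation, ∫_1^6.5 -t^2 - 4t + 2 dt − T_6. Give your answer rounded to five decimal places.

0.77025

Exact integral: ∫_1^6.5 f(t) dt ≈ -162.7083333.
T_6 ≈ -163.4785880.
Error ≈ -162.7083333 − (-163.4785880) ≈ 0.77025.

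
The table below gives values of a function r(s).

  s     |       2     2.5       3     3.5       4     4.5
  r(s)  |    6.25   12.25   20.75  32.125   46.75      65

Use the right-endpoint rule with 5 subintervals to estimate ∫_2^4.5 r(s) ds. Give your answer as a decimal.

88.4375

Δs = 0.5.
Sum = 0.5·[12.25 + 20.75 + 32.125 + 46.75 + 65] = 88.4375.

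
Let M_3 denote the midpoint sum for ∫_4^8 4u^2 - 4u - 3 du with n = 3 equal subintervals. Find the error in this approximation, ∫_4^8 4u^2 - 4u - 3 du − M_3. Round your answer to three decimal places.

Exact integral: ∫_4^8 f(u) du ≈ 489.33333.
M_3 ≈ 486.96296.
Error ≈ 489.33333 − 486.96296 ≈ 2.370.

2.370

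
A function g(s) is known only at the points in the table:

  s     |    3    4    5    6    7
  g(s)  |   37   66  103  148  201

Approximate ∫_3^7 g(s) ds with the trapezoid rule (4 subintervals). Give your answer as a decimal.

436

Δs = 1.
T_4 = (1/2)·[37 + 2·66 + 2·103 + 2·148 + 201] = 436.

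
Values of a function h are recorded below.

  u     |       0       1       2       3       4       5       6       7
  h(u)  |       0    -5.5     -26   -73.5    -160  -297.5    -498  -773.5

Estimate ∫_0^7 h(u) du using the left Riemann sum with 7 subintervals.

-1060.5

Δu = 1.
Sum = 1·[0 + (-5.5) + (-26) + (-73.5) + (-160) + (-297.5) + (-498)] = -1060.5.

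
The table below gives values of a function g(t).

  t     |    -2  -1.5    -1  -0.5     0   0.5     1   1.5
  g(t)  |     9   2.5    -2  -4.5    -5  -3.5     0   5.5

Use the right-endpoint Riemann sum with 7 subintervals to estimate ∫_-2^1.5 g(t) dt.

-3.5

Δt = 0.5.
Sum = 0.5·[2.5 + (-2) + (-4.5) + (-5) + (-3.5) + 0 + 5.5] = -3.5.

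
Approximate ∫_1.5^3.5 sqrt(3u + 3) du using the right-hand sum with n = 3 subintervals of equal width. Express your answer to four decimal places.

6.7651

Δu = (3.5 − 1.5)/3 = 2/3.
Right endpoints: 13/6, 17/6, 3.5.
f(13/6) ≈ 3.0822, f(17/6) ≈ 3.3912, f(3.5) ≈ 3.6742.
Sum = Δu · [f(13/6) + f(17/6) + f(3.5)].
Sum ≈ 6.7651.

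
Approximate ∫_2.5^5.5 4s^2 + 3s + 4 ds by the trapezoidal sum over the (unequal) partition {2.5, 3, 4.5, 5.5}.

Subinterval widths: 0.5, 1.5, 1.
f(2.5) = 36.5, f(3) = 49, f(4.5) = 98.5, f(5.5) = 141.5.
On each subinterval the trapezoid contributes (Δs_i/2)·[f(s_{i-1}) + f(s_i)].
Sum = 252.

252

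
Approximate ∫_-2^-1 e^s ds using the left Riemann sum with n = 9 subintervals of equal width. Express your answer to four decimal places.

0.2199

Δs = (-1 − (-2))/9 = 1/9.
Left endpoints: -2, -17/9, -16/9, -5/3, -14/9, -13/9, -4/3, -11/9, -10/9.
f(-2) ≈ 0.1353, f(-17/9) ≈ 0.1512, f(-16/9) ≈ 0.1690, f(-5/3) ≈ 0.1889, f(-14/9) ≈ 0.2111, f(-13/9) ≈ 0.2359, f(-4/3) ≈ 0.2636, f(-11/9) ≈ 0.2946, f(-10/9) ≈ 0.3292.
Sum = Δs · [f(-2) + f(-17/9) + f(-16/9) + ...].
Sum ≈ 0.2199.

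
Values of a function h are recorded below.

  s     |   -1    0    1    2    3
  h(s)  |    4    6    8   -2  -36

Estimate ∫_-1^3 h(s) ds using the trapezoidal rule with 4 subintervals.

Δs = 1.
T_4 = (1/2)·[4 + 2·6 + 2·8 + 2·(-2) + (-36)] = -4.

-4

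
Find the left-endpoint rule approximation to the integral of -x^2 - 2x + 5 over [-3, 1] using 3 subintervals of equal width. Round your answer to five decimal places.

17.48148

Δx = (1 − (-3))/3 = 4/3.
Left endpoints: -3, -5/3, -1/3.
f(-3) = 2, f(-5/3) = 50/9, f(-1/3) = 50/9.
Sum = Δx · [f(-3) + f(-5/3) + f(-1/3)].
Sum ≈ 17.48148.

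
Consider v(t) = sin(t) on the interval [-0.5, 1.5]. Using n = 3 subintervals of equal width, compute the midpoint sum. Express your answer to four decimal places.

0.8220

Δt = (1.5 − (-0.5))/3 = 2/3.
Midpoints: -1/6, 0.5, 7/6.
v(-1/6) ≈ -0.1659, v(0.5) ≈ 0.4794, v(7/6) ≈ 0.9194.
Sum = Δt · [v(-1/6) + v(0.5) + v(7/6)].
Sum ≈ 0.8220.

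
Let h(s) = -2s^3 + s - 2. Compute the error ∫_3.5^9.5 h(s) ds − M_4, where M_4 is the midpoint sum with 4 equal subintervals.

-43.875

Exact integral: ∫_3.5^9.5 h(s) ds = -3970.5.
M_4 = -3926.625.
Error = -3970.5 − (-3926.625) = -43.875.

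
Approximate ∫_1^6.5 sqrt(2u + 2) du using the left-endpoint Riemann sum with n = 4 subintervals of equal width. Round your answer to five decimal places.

Δu = (6.5 − 1)/4 = 1.375.
Left endpoints: 1, 2.375, 3.75, 5.125.
f(1) ≈ 2.00000, f(2.375) ≈ 2.59808, f(3.75) ≈ 3.08221, f(5.125) ≈ 3.50000.
Sum = Δu · [f(1) + f(2.375) + f(3.75) + f(5.125)].
Sum ≈ 15.37289.

15.37289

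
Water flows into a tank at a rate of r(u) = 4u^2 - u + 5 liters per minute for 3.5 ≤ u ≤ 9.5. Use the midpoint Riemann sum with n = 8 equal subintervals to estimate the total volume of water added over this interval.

1075.875

Δu = (9.5 − 3.5)/8 = 0.75.
Midpoints: 3.875, 4.625, 5.375, 6.125, 6.875, 7.625, 8.375, 9.125.
r(3.875) = 61.1875, r(4.625) = 85.9375, r(5.375) = 115.1875, r(6.125) = 148.9375, r(6.875) = 187.1875, r(7.625) = 229.9375, r(8.375) = 277.1875, r(9.125) = 328.9375.
Sum = Δu · [r(3.875) + r(4.625) + r(5.375) + ...].
Sum = 1075.875.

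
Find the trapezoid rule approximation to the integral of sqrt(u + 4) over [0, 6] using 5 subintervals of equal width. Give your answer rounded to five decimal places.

Δu = (6 − 0)/5 = 1.2.
f(0) ≈ 2.00000, f(1.2) ≈ 2.28035, f(2.4) ≈ 2.52982, f(3.6) ≈ 2.75681, f(4.8) ≈ 2.96648, f(6) ≈ 3.16228.
T_5 = (Δu/2)·[f(u_0) + 2f(u_1) + ... + 2f(u_{4}) + f(u_5)].
Sum ≈ 15.73752.

15.73752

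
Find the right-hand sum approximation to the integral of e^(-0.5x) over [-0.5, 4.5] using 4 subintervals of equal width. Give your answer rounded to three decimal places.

Δx = (4.5 − (-0.5))/4 = 1.25.
Right endpoints: 0.75, 2, 3.25, 4.5.
f(0.75) ≈ 0.687, f(2) ≈ 0.368, f(3.25) ≈ 0.197, f(4.5) ≈ 0.105.
Sum = Δx · [f(0.75) + f(2) + f(3.25) + f(4.5)].
Sum ≈ 1.697.

1.697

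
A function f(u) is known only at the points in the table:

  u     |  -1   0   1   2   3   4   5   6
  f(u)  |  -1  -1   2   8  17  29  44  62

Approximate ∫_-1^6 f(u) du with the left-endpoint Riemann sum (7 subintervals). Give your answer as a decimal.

Δu = 1.
Sum = 1·[(-1) + (-1) + 2 + 8 + 17 + 29 + 44] = 98.

98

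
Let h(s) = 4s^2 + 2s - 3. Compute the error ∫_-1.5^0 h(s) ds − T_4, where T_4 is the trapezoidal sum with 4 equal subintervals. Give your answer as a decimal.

Exact integral: ∫_-1.5^0 h(s) ds = -2.25.
T_4 = -2.109375.
Error = -2.25 − (-2.109375) = -0.140625.

-0.140625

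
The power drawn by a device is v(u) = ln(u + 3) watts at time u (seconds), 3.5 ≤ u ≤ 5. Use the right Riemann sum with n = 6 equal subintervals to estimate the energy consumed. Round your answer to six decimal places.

Δu = (5 − 3.5)/6 = 0.25.
Right endpoints: 3.75, 4, 4.25, 4.5, 4.75, 5.
v(3.75) ≈ 1.909543, v(4) ≈ 1.945910, v(4.25) ≈ 1.981001, v(4.5) ≈ 2.014903, v(4.75) ≈ 2.047693, v(5) ≈ 2.079442.
Sum = Δu · [v(3.75) + v(4) + v(4.25) + ...].
Sum ≈ 2.994623.

2.994623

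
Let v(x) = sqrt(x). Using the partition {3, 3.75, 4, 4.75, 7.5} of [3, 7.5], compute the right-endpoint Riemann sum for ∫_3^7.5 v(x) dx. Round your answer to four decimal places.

Subinterval widths: 0.75, 0.25, 0.75, 2.75.
Right endpoints: 3.75, 4, 4.75, 7.5.
v(3.75) ≈ 1.9365, v(4) ≈ 2.0000, v(4.75) ≈ 2.1794, v(7.5) ≈ 2.7386.
Sum = Σ Δx_i · v(x_i).
Sum ≈ 11.1181.

11.1181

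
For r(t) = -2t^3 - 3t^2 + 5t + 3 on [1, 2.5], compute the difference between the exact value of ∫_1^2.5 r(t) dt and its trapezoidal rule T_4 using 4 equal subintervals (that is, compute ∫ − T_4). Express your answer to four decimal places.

Exact integral: ∫_1^2.5 r(t) dt = -16.03125.
T_4 ≈ -16.505859.
Error ≈ -16.03125 − (-16.505859) ≈ 0.4746.

0.4746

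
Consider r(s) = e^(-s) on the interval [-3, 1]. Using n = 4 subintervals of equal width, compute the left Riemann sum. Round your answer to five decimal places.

31.19287

Δs = (1 − (-3))/4 = 1.
Left endpoints: -3, -2, -1, 0.
r(-3) ≈ 20.08554, r(-2) ≈ 7.38906, r(-1) ≈ 2.71828, r(0) ≈ 1.00000.
Sum = Δs · [r(-3) + r(-2) + r(-1) + r(0)].
Sum ≈ 31.19287.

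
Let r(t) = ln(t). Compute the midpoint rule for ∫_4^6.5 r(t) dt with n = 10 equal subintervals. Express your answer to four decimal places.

Δt = (6.5 − 4)/10 = 0.25.
Midpoints: 4.125, 4.375, 4.625, 4.875, 5.125, 5.375, 5.625, 5.875, 6.125, 6.375.
r(4.125) ≈ 1.4171, r(4.375) ≈ 1.4759, r(4.625) ≈ 1.5315, r(4.875) ≈ 1.5841, r(5.125) ≈ 1.6341, r(5.375) ≈ 1.6818, r(5.625) ≈ 1.7272, r(5.875) ≈ 1.7707, r(6.125) ≈ 1.8124, r(6.375) ≈ 1.8524.
Sum = Δt · [r(4.125) + r(4.375) + r(4.625) + ...].
Sum ≈ 4.1218.

4.1218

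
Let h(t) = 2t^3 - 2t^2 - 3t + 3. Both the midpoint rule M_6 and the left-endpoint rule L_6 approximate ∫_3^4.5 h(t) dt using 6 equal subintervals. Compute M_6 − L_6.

M_6 = 109.24609375.
L_6 = 97.0703125.
M_6 − L_6 = 12.17578125.

12.17578125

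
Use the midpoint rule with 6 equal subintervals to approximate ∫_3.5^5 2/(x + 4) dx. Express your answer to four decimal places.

0.3646

Δx = (5 − 3.5)/6 = 0.25.
Midpoints: 3.625, 3.875, 4.125, 4.375, 4.625, 4.875.
f(3.625) = 16/61, f(3.875) = 16/63, f(4.125) = 16/65, f(4.375) = 16/67, f(4.625) = 16/69, f(4.875) = 16/71.
Sum = Δx · [f(3.625) + f(3.875) + f(4.125) + ...].
Sum ≈ 0.3646.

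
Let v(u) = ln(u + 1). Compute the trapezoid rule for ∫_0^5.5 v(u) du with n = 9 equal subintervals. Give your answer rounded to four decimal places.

6.6407

Δu = (5.5 − 0)/9 = 11/18.
v(0) ≈ 0.0000, v(11/18) ≈ 0.4769, v(11/9) ≈ 0.7985, v(11/6) ≈ 1.0415, v(22/9) ≈ 1.2368, v(55/18) ≈ 1.4001, v(11/3) ≈ 1.5404, v(77/18) ≈ 1.6635, v(44/9) ≈ 1.7731, v(5.5) ≈ 1.8718.
T_9 = (Δu/2)·[v(u_0) + 2v(u_1) + ... + 2v(u_{8}) + v(u_9)].
Sum ≈ 6.6407.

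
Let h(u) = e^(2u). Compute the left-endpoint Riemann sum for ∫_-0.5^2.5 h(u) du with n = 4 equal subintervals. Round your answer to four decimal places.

31.8908

Δu = (2.5 − (-0.5))/4 = 0.75.
Left endpoints: -0.5, 0.25, 1, 1.75.
h(-0.5) ≈ 0.3679, h(0.25) ≈ 1.6487, h(1) ≈ 7.3891, h(1.75) ≈ 33.1155.
Sum = Δu · [h(-0.5) + h(0.25) + h(1) + h(1.75)].
Sum ≈ 31.8908.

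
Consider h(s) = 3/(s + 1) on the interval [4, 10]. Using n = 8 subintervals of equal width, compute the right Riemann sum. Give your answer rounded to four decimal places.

2.2471

Δs = (10 − 4)/8 = 0.75.
Right endpoints: 4.75, 5.5, 6.25, 7, 7.75, 8.5, 9.25, 10.
h(4.75) = 12/23, h(5.5) = 6/13, h(6.25) = 12/29, h(7) = 0.375, h(7.75) = 12/35, h(8.5) = 6/19, h(9.25) = 12/41, h(10) = 3/11.
Sum = Δs · [h(4.75) + h(5.5) + h(6.25) + ...].
Sum ≈ 2.2471.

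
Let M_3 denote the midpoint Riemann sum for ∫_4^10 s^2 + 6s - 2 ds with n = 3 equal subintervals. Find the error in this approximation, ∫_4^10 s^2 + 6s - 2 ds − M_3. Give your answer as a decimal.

Exact integral: ∫_4^10 f(s) ds = 552.
M_3 = 550.
Error = 552 − 550 = 2.

2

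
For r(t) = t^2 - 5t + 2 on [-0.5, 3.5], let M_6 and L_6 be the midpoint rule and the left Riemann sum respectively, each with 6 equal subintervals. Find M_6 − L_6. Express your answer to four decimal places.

M_6 ≈ -7.814815.
L_6 ≈ -4.703704.
M_6 − L_6 ≈ -3.1111.

-3.1111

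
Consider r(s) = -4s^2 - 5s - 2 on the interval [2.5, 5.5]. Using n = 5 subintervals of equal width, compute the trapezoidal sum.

-267.72

Δs = (5.5 − 2.5)/5 = 0.6.
r(2.5) = -39.5, r(3.1) = -55.94, r(3.7) = -75.26, r(4.3) = -97.46, r(4.9) = -122.54, r(5.5) = -150.5.
T_5 = (Δs/2)·[r(s_0) + 2r(s_1) + ... + 2r(s_{4}) + r(s_5)].
Sum = -267.72.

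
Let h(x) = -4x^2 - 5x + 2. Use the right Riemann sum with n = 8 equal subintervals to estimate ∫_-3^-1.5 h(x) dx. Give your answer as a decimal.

-9.83203125

Δx = (-1.5 − (-3))/8 = 0.1875.
Right endpoints: -2.8125, -2.625, -2.4375, -2.25, -2.0625, -1.875, -1.6875, -1.5.
h(-2.8125) = -15.578125, h(-2.625) = -12.4375, h(-2.4375) = -9.578125, h(-2.25) = -7, h(-2.0625) = -4.703125, h(-1.875) = -2.6875, h(-1.6875) = -0.953125, h(-1.5) = 0.5.
Sum = Δx · [h(-2.8125) + h(-2.625) + h(-2.4375) + ...].
Sum = -9.83203125.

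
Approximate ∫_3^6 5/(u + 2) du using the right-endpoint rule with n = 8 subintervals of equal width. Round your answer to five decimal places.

2.28113

Δu = (6 − 3)/8 = 0.375.
Right endpoints: 3.375, 3.75, 4.125, 4.5, 4.875, 5.25, 5.625, 6.
f(3.375) = 40/43, f(3.75) = 20/23, f(4.125) = 40/49, f(4.5) = 10/13, f(4.875) = 8/11, f(5.25) = 20/29, f(5.625) = 40/61, f(6) = 0.625.
Sum = Δu · [f(3.375) + f(3.75) + f(4.125) + ...].
Sum ≈ 2.28113.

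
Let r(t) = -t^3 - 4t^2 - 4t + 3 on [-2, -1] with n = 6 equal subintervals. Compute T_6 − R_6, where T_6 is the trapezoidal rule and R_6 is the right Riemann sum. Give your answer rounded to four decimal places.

T_6 ≈ 3.418981.
R_6 ≈ 3.502315.
T_6 − R_6 ≈ -0.0833.

-0.0833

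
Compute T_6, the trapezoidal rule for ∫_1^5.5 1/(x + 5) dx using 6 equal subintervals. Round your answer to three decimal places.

0.560

Δx = (5.5 − 1)/6 = 0.75.
f(1) = 1/6, f(1.75) = 4/27, f(2.5) = 2/15, f(3.25) = 4/33, f(4) = 1/9, f(4.75) = 4/39, f(5.5) = 2/21.
T_6 = (Δx/2)·[f(x_0) + 2f(x_1) + ... + 2f(x_{5}) + f(x_6)].
Sum ≈ 0.560.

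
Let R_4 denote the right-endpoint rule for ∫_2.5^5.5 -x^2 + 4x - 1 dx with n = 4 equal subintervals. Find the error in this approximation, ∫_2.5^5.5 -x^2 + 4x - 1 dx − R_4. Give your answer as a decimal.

Exact integral: ∫_2.5^5.5 f(x) dx = -5.25.
R_4 = -10.03125.
Error = -5.25 − (-10.03125) = 4.78125.

4.78125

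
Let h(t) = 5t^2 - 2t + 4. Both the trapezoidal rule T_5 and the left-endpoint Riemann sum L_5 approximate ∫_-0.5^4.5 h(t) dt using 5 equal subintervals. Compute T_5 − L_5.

T_5 = 156.25.
L_5 = 111.25.
T_5 − L_5 = 45.

45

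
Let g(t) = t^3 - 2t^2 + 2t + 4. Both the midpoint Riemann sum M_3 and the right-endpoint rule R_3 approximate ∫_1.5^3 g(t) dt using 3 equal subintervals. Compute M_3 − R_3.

-3.7265625

M_3 = 15.8359375.
R_3 = 19.5625.
M_3 − R_3 = -3.7265625.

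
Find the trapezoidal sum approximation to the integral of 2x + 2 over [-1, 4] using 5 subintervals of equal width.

Δx = (4 − (-1))/5 = 1.
f(-1) = 0, f(0) = 2, f(1) = 4, f(2) = 6, f(3) = 8, f(4) = 10.
T_5 = (Δx/2)·[f(x_0) + 2f(x_1) + ... + 2f(x_{4}) + f(x_5)].
Sum = 25.

25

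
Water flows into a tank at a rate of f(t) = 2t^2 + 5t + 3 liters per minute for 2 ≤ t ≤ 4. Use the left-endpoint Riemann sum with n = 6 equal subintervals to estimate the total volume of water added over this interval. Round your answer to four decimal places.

67.7407

Δt = (4 − 2)/6 = 1/3.
Left endpoints: 2, 7/3, 8/3, 3, 10/3, 11/3.
f(2) = 21, f(7/3) = 230/9, f(8/3) = 275/9, f(3) = 36, f(10/3) = 377/9, f(11/3) = 434/9.
Sum = Δt · [f(2) + f(7/3) + f(8/3) + ...].
Sum ≈ 67.7407.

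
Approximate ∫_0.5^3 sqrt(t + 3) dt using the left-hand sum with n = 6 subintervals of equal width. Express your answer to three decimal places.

Δt = (3 − 0.5)/6 = 5/12.
Left endpoints: 0.5, 11/12, 4/3, 1.75, 13/6, 31/12.
f(0.5) ≈ 1.871, f(11/12) ≈ 1.979, f(4/3) ≈ 2.082, f(1.75) ≈ 2.179, f(13/6) ≈ 2.273, f(31/12) ≈ 2.363.
Sum = Δt · [f(0.5) + f(11/12) + f(4/3) + ...].
Sum ≈ 5.311.

5.311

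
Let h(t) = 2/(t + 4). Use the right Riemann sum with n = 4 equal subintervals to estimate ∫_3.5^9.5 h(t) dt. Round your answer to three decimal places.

Δt = (9.5 − 3.5)/4 = 1.5.
Right endpoints: 5, 6.5, 8, 9.5.
h(5) = 2/9, h(6.5) = 4/21, h(8) = 1/6, h(9.5) = 4/27.
Sum = Δt · [h(5) + h(6.5) + h(8) + h(9.5)].
Sum ≈ 1.091.

1.091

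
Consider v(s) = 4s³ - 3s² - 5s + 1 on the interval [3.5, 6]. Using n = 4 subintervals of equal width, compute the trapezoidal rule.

924.7265625

Δs = (6 − 3.5)/4 = 0.625.
v(3.5) = 118.25, v(4.125) = 210.0859375, v(4.75) = 338.25, v(5.375) = 508.6015625, v(6) = 727.
T_4 = (Δs/2)·[v(s_0) + 2v(s_1) + 2v(s_2) + 2v(s_3) + v(s_4)].
Sum = 924.7265625.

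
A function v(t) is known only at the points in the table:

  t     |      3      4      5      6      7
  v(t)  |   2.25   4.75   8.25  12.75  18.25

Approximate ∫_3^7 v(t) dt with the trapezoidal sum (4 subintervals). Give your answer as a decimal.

36

Δt = 1.
T_4 = (1/2)·[2.25 + 2·4.75 + 2·8.25 + 2·12.75 + 18.25] = 36.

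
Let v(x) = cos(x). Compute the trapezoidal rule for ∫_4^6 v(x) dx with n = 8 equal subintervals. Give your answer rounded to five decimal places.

0.47490

Δx = (6 − 4)/8 = 0.25.
v(4) ≈ -0.65364, v(4.25) ≈ -0.44609, v(4.5) ≈ -0.21080, v(4.75) ≈ 0.03760, v(5) ≈ 0.28366, v(5.25) ≈ 0.51209, v(5.5) ≈ 0.70867, v(5.75) ≈ 0.86119, v(6) ≈ 0.96017.
T_8 = (Δx/2)·[v(x_0) + 2v(x_1) + ... + 2v(x_{7}) + v(x_8)].
Sum ≈ 0.47490.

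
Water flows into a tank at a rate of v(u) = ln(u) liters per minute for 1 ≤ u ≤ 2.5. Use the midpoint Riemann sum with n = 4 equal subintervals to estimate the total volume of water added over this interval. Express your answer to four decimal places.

Δu = (2.5 − 1)/4 = 0.375.
Midpoints: 1.1875, 1.5625, 1.9375, 2.3125.
v(1.1875) ≈ 0.1719, v(1.5625) ≈ 0.4463, v(1.9375) ≈ 0.6614, v(2.3125) ≈ 0.8383.
Sum = Δu · [v(1.1875) + v(1.5625) + v(1.9375) + v(2.3125)].
Sum ≈ 0.7942.

0.7942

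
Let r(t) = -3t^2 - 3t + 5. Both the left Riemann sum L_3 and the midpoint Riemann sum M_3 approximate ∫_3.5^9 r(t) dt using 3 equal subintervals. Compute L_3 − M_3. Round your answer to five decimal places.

L_3 ≈ -566.8055556.
M_3 ≈ -757.1284722.
L_3 − M_3 ≈ 190.32292.

190.32292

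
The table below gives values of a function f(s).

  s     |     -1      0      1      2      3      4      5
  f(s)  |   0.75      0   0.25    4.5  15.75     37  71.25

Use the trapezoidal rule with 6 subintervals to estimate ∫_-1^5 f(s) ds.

Δs = 1.
T_6 = (1/2)·[0.75 + 2·0 + 2·0.25 + 2·4.5 + 2·15.75 + 2·37 + 71.25] = 93.5.

93.5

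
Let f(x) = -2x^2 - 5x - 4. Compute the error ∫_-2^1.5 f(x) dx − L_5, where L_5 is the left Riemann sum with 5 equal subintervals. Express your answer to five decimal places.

-4.32833

Exact integral: ∫_-2^1.5 f(x) dx ≈ -17.2083333.
L_5 = -12.88.
Error ≈ -17.2083333 − (-12.88) ≈ -4.32833.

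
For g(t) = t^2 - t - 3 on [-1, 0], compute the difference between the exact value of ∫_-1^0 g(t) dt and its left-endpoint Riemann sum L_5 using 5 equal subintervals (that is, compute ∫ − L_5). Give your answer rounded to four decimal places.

Exact integral: ∫_-1^0 g(t) dt ≈ -2.166667.
L_5 = -1.96.
Error ≈ -2.166667 − (-1.96) ≈ -0.2067.

-0.2067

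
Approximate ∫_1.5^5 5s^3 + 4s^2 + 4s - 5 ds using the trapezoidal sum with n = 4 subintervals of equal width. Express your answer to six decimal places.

988.647461

Δs = (5 − 1.5)/4 = 0.875.
f(1.5) = 26.875, f(2.375) = 48151/512, f(3.25) = 221.890625, f(4.125) = 220421/512, f(5) = 740.
T_4 = (Δs/2)·[f(s_0) + 2f(s_1) + 2f(s_2) + 2f(s_3) + f(s_4)].
Sum ≈ 988.647461.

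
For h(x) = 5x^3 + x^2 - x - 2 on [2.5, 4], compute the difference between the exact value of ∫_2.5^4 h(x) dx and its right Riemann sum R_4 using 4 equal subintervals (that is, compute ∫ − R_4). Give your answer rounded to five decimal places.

Exact integral: ∫_2.5^4 h(x) dx = 279.421875.
R_4 ≈ 328.0693359.
Error ≈ 279.421875 − 328.0693359 ≈ -48.64746.

-48.64746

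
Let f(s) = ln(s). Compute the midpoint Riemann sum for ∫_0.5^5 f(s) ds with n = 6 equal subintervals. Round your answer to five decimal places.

3.93182

Δs = (5 − 0.5)/6 = 0.75.
Midpoints: 0.875, 1.625, 2.375, 3.125, 3.875, 4.625.
f(0.875) ≈ -0.13353, f(1.625) ≈ 0.48551, f(2.375) ≈ 0.86500, f(3.125) ≈ 1.13943, f(3.875) ≈ 1.35455, f(4.625) ≈ 1.53148.
Sum = Δs · [f(0.875) + f(1.625) + f(2.375) + ...].
Sum ≈ 3.93182.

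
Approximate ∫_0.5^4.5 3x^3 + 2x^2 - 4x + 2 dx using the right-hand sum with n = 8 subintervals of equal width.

Δx = (4.5 − 0.5)/8 = 0.5.
Right endpoints: 1, 1.5, 2, 2.5, 3, 3.5, 4, 4.5.
f(1) = 3, f(1.5) = 10.625, f(2) = 26, f(2.5) = 51.375, f(3) = 89, f(3.5) = 141.125, f(4) = 210, f(4.5) = 297.875.
Sum = Δx · [f(1) + f(1.5) + f(2) + ...].
Sum = 414.5.

414.5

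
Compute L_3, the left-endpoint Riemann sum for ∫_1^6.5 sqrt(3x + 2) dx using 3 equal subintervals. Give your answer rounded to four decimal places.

Δx = (6.5 − 1)/3 = 11/6.
Left endpoints: 1, 17/6, 14/3.
f(1) ≈ 2.2361, f(17/6) ≈ 3.2404, f(14/3) ≈ 4.0000.
Sum = Δx · [f(1) + f(17/6) + f(14/3)].
Sum ≈ 17.3735.

17.3735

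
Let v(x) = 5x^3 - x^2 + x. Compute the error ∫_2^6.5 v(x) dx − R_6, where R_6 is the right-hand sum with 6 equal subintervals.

Exact integral: ∫_2^6.5 v(x) dx = 2141.578125.
R_6 = 2655.31640625.
Error = 2141.578125 − 2655.31640625 = -513.73828125.

-513.73828125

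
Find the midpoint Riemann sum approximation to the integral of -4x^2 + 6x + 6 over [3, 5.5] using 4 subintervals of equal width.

Δx = (5.5 − 3)/4 = 0.625.
Midpoints: 3.3125, 3.9375, 4.5625, 5.1875.
f(3.3125) = -18.015625, f(3.9375) = -32.390625, f(4.5625) = -49.890625, f(5.1875) = -70.515625.
Sum = Δx · [f(3.3125) + f(3.9375) + f(4.5625) + f(5.1875)].
Sum = -106.7578125.

-106.7578125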